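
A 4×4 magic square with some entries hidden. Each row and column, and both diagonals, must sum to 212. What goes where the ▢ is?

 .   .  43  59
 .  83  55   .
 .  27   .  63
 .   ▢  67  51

23

Column 3 must total 212; the given cells sum to 165, so (3,3) = 47.
Column 4 must total 212; the given cells sum to 173, so (2,4) = 39.
Main diagonal: 83 + 47 + 51 + ? = 212, so (1,1) = 31.
Anti-diagonal must total 212; the given cells sum to 141, so (4,1) = 71.
From row 1, 212 − (31 + 43 + 59) gives (1,2) = 79.
Row 2 needs 212; the known cells sum to 177, so (2,1) = 35.
Using row 3: 27 + 47 + 63 + ? → (3,1) = 212 − 137 = 75.
Row 4: 71 + 67 + 51 + ? = 212, so (4,2) = 23.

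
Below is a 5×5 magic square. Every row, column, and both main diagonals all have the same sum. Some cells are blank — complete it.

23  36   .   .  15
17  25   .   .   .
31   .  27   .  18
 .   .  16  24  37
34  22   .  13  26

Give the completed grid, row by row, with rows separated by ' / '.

Main diagonal is already complete: 23 + 25 + 27 + 24 + 26 = 125, so that is the magic constant.
Using row 5: 34 + 22 + 13 + 26 + ? → (5,3) = 125 − 95 = 30.
Column 1 must total 125; the given cells sum to 105, so (4,1) = 20.
The remaining cell in column 5 is (2,5) = 125 − 96 = 29.
From row 4, 125 − (20 + 16 + 24 + 37) gives (4,2) = 28.
Column 2: 36 + 25 + 28 + 22 + ? = 125, so (3,2) = 14.
From anti-diagonal, 125 − (15 + 27 + 28 + 34) gives (2,4) = 21.
Row 2 needs 125; the known cells sum to 92, so (2,3) = 33.
Row 3 needs 125; the known cells sum to 90, so (3,4) = 35.
Using column 3: 33 + 27 + 16 + 30 + ? → (1,3) = 125 − 106 = 19.
Column 4 must total 125; the given cells sum to 93, so (1,4) = 32.

23 36 19 32 15 / 17 25 33 21 29 / 31 14 27 35 18 / 20 28 16 24 37 / 34 22 30 13 26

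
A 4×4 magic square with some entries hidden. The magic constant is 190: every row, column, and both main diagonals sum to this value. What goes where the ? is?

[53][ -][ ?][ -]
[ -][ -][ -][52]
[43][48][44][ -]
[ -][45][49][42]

Row 3: 43 + 48 + 44 + ? = 190, so (3,4) = 55.
From row 4, 190 − (45 + 49 + 42) gives (4,1) = 54.
The remaining cell in column 1 is (2,1) = 190 − 150 = 40.
Column 4 must total 190; the given cells sum to 149, so (1,4) = 41.
The remaining cell in main diagonal is (2,2) = 190 − 139 = 51.
Anti-diagonal needs 190; the known cells sum to 143, so (2,3) = 47.
Column 2: 51 + 48 + 45 + ? = 190, so (1,2) = 46.
Using column 3: 47 + 44 + 49 + ? → (1,3) = 190 − 140 = 50.

50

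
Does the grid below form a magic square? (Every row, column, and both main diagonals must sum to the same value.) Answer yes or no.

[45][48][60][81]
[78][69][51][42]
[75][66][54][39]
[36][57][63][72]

Row 1: 45 + 48 + 60 + 81 = 234.
Row 2: 78 + 69 + 51 + 42 = 240.
Row 3: 75 + 66 + 54 + 39 = 234.
Row 4: 36 + 57 + 63 + 72 = 228.
Column 1: 45 + 78 + 75 + 36 = 234.
Column 2: 48 + 69 + 66 + 57 = 240.
Column 3: 60 + 51 + 54 + 63 = 228.
Column 4: 81 + 42 + 39 + 72 = 234.
Main diagonal: 45 + 69 + 54 + 72 = 240.
Anti-diagonal: 81 + 51 + 66 + 36 = 234.

No — row 2 sums to 240 but column 3 sums to 228.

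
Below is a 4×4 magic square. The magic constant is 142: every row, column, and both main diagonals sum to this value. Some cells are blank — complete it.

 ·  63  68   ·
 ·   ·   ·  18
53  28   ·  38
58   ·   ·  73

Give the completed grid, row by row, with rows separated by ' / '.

From row 3, 142 − (53 + 28 + 38) gives (3,3) = 23.
Column 4 needs 142; the known cells sum to 129, so (1,4) = 13.
Anti-diagonal: 13 + 28 + 58 + ? = 142, so (2,3) = 43.
From row 1, 142 − (63 + 68 + 13) gives (1,1) = -2.
Column 1: -2 + 53 + 58 + ? = 142, so (2,1) = 33.
Column 3: 68 + 43 + 23 + ? = 142, so (4,3) = 8.
Main diagonal: -2 + 23 + 73 + ? = 142, so (2,2) = 48.
From row 4, 142 − (58 + 8 + 73) gives (4,2) = 3.

-2 63 68 13 / 33 48 43 18 / 53 28 23 38 / 58 3 8 73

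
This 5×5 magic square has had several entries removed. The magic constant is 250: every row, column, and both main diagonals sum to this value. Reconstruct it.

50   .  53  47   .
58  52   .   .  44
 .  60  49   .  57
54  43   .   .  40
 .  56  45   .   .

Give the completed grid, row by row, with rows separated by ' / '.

50 39 53 47 61 / 58 52 41 55 44 / 46 60 49 38 57 / 54 43 62 51 40 / 42 56 45 59 48

The remaining cell in column 2 is (1,2) = 250 − 211 = 39.
The remaining cell in row 1 is (1,5) = 250 − 189 = 61.
From column 5, 250 − (61 + 44 + 57 + 40) gives (5,5) = 48.
Main diagonal needs 250; the known cells sum to 199, so (4,4) = 51.
Row 4 needs 250; the known cells sum to 188, so (4,3) = 62.
The remaining cell in column 3 is (2,3) = 250 − 209 = 41.
Using row 2: 58 + 52 + 41 + 44 + ? → (2,4) = 250 − 195 = 55.
Anti-diagonal: 61 + 55 + 49 + 43 + ? = 250, so (5,1) = 42.
Using row 5: 42 + 56 + 45 + 48 + ? → (5,4) = 250 − 191 = 59.
The remaining cell in column 1 is (3,1) = 250 − 204 = 46.
From column 4, 250 − (47 + 55 + 51 + 59) gives (3,4) = 38.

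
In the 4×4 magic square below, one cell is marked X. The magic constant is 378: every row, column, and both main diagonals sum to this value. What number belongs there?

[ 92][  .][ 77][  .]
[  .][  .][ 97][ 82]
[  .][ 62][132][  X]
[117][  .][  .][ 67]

127

Column 3: 77 + 97 + 132 + ? = 378, so (4,3) = 72.
The remaining cell in main diagonal is (2,2) = 378 − 291 = 87.
The remaining cell in anti-diagonal is (1,4) = 378 − 276 = 102.
Row 1 needs 378; the known cells sum to 271, so (1,2) = 107.
The remaining cell in row 2 is (2,1) = 378 − 266 = 112.
Row 4 must total 378; the given cells sum to 256, so (4,2) = 122.
Column 1: 92 + 112 + 117 + ? = 378, so (3,1) = 57.
Using column 4: 102 + 82 + 67 + ? → (3,4) = 378 − 251 = 127.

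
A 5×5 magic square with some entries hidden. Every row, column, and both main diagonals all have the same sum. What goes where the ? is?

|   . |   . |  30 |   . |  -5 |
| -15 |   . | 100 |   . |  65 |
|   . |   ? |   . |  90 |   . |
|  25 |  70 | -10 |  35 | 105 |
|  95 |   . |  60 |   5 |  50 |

Row 4 is complete and sums to 225; that is the magic constant.
From row 5, 225 − (95 + 60 + 5 + 50) gives (5,2) = 15.
Column 3 must total 225; the given cells sum to 180, so (3,3) = 45.
Using column 5: -5 + 65 + 105 + 50 + ? → (3,5) = 225 − 215 = 10.
The remaining cell in anti-diagonal is (2,4) = 225 − 205 = 20.
From row 2, 225 − (-15 + 100 + 20 + 65) gives (2,2) = 55.
The remaining cell in column 4 is (1,4) = 225 − 150 = 75.
Main diagonal needs 225; the known cells sum to 185, so (1,1) = 40.
Row 1 must total 225; the given cells sum to 140, so (1,2) = 85.
Using column 1: 40 + (-15) + 25 + 95 + ? → (3,1) = 225 − 145 = 80.
The remaining cell in column 2 is (3,2) = 225 − 225 = 0.

0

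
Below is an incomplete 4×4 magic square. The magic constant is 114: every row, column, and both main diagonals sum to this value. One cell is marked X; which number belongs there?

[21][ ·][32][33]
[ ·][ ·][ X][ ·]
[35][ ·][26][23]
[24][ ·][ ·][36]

Row 1 needs 114; the known cells sum to 86, so (1,2) = 28.
From row 3, 114 − (35 + 26 + 23) gives (3,2) = 30.
Using column 1: 21 + 35 + 24 + ? → (2,1) = 114 − 80 = 34.
Using column 4: 33 + 23 + 36 + ? → (2,4) = 114 − 92 = 22.
Main diagonal needs 114; the known cells sum to 83, so (2,2) = 31.
Using anti-diagonal: 33 + 30 + 24 + ? → (2,3) = 114 − 87 = 27.

27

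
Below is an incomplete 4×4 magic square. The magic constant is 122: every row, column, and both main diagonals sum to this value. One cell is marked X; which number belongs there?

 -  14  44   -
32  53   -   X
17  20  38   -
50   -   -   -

From row 3, 122 − (17 + 20 + 38) gives (3,4) = 47.
Column 1: 32 + 17 + 50 + ? = 122, so (1,1) = 23.
Column 2 needs 122; the known cells sum to 87, so (4,2) = 35.
From main diagonal, 122 − (23 + 53 + 38) gives (4,4) = 8.
Row 1 needs 122; the known cells sum to 81, so (1,4) = 41.
Row 4 needs 122; the known cells sum to 93, so (4,3) = 29.
Column 3 needs 122; the known cells sum to 111, so (2,3) = 11.
The remaining cell in column 4 is (2,4) = 122 − 96 = 26.

26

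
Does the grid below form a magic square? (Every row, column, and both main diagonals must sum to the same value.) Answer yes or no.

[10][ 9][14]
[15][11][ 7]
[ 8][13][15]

No — main diagonal sums to 36 but row 1 sums to 33.

Row 1: 10 + 9 + 14 = 33.
Row 2: 15 + 11 + 7 = 33.
Row 3: 8 + 13 + 15 = 36.
Column 1: 10 + 15 + 8 = 33.
Column 2: 9 + 11 + 13 = 33.
Column 3: 14 + 7 + 15 = 36.
Main diagonal: 10 + 11 + 15 = 36.
Anti-diagonal: 14 + 11 + 8 = 33.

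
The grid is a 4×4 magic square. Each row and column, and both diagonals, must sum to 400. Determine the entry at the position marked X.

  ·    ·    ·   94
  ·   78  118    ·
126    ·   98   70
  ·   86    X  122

Row 3: 126 + 98 + 70 + ? = 400, so (3,2) = 106.
Column 2 needs 400; the known cells sum to 270, so (1,2) = 130.
Using column 4: 94 + 70 + 122 + ? → (2,4) = 400 − 286 = 114.
Main diagonal needs 400; the known cells sum to 298, so (1,1) = 102.
Anti-diagonal: 94 + 118 + 106 + ? = 400, so (4,1) = 82.
From row 1, 400 − (102 + 130 + 94) gives (1,3) = 74.
Row 2 must total 400; the given cells sum to 310, so (2,1) = 90.
Row 4: 82 + 86 + 122 + ? = 400, so (4,3) = 110.

110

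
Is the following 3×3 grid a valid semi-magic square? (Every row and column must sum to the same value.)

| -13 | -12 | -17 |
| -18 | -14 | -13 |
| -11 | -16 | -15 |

No — row 2 sums to -45 but row 1 sums to -42.

Row 1: -13 + (-12) + (-17) = -42.
Row 2: -18 + (-14) + (-13) = -45.
Row 3: -11 + (-16) + (-15) = -42.
Column 1: -13 + (-18) + (-11) = -42.
Column 2: -12 + (-14) + (-16) = -42.
Column 3: -17 + (-13) + (-15) = -45.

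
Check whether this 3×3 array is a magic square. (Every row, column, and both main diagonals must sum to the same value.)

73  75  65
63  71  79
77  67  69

Row 1: 73 + 75 + 65 = 213.
Row 2: 63 + 71 + 79 = 213.
Row 3: 77 + 67 + 69 = 213.
Column 1: 73 + 63 + 77 = 213.
Column 2: 75 + 71 + 67 = 213.
Column 3: 65 + 79 + 69 = 213.
Main diagonal: 73 + 71 + 69 = 213.
Anti-diagonal: 65 + 71 + 77 = 213.
All lines sum to 213.

Yes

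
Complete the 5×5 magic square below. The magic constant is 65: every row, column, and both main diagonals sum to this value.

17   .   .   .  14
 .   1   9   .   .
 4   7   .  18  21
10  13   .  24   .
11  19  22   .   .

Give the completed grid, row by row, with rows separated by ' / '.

17 25 3 6 14 / 23 1 9 12 20 / 4 7 15 18 21 / 10 13 16 24 2 / 11 19 22 5 8

Using row 3: 4 + 7 + 18 + 21 + ? → (3,3) = 65 − 50 = 15.
Column 1 needs 65; the known cells sum to 42, so (2,1) = 23.
Column 2: 1 + 7 + 13 + 19 + ? = 65, so (1,2) = 25.
Main diagonal must total 65; the given cells sum to 57, so (5,5) = 8.
Anti-diagonal needs 65; the known cells sum to 53, so (2,4) = 12.
Row 2: 23 + 1 + 9 + 12 + ? = 65, so (2,5) = 20.
Row 5: 11 + 19 + 22 + 8 + ? = 65, so (5,4) = 5.
Column 4 must total 65; the given cells sum to 59, so (1,4) = 6.
Column 5 needs 65; the known cells sum to 63, so (4,5) = 2.
From row 1, 65 − (17 + 25 + 6 + 14) gives (1,3) = 3.
From row 4, 65 − (10 + 13 + 24 + 2) gives (4,3) = 16.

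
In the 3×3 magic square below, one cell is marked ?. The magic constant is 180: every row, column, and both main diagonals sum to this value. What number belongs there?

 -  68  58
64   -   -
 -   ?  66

Row 1: 68 + 58 + ? = 180, so (1,1) = 54.
Column 1 needs 180; the known cells sum to 118, so (3,1) = 62.
From column 3, 180 − (58 + 66) gives (2,3) = 56.
Main diagonal: 54 + 66 + ? = 180, so (2,2) = 60.
The remaining cell in row 3 is (3,2) = 180 − 128 = 52.

52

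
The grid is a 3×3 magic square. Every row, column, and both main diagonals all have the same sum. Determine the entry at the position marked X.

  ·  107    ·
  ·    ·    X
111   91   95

Row 3 is complete and sums to 297; that is the magic constant.
Column 2: 107 + 91 + ? = 297, so (2,2) = 99.
From main diagonal, 297 − (99 + 95) gives (1,1) = 103.
Anti-diagonal must total 297; the given cells sum to 210, so (1,3) = 87.
From column 1, 297 − (103 + 111) gives (2,1) = 83.
The remaining cell in column 3 is (2,3) = 297 − 182 = 115.

115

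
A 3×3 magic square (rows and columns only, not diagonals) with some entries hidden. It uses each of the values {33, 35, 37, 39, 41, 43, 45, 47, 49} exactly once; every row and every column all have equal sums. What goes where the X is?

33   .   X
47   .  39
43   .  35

The 9 entries sum to 369, so each line sums to 369/3 = 123.
Using row 2: 47 + 39 + ? → (2,2) = 123 − 86 = 37.
From row 3, 123 − (43 + 35) gives (3,2) = 45.
Column 2: 37 + 45 + ? = 123, so (1,2) = 41.
Column 3: 39 + 35 + ? = 123, so (1,3) = 49.

49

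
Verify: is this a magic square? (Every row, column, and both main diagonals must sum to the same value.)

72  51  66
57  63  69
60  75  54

Yes

Row 1: 72 + 51 + 66 = 189.
Row 2: 57 + 63 + 69 = 189.
Row 3: 60 + 75 + 54 = 189.
Column 1: 72 + 57 + 60 = 189.
Column 2: 51 + 63 + 75 = 189.
Column 3: 66 + 69 + 54 = 189.
Main diagonal: 72 + 63 + 54 = 189.
Anti-diagonal: 66 + 63 + 60 = 189.
All lines sum to 189.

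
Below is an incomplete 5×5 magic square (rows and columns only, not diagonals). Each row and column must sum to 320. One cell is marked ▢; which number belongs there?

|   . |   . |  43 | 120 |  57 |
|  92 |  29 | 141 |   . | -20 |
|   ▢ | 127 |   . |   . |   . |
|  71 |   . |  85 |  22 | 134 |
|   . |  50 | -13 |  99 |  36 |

Row 2: 92 + 29 + 141 + (-20) + ? = 320, so (2,4) = 78.
From row 4, 320 − (71 + 85 + 22 + 134) gives (4,2) = 8.
The remaining cell in row 5 is (5,1) = 320 − 172 = 148.
From column 2, 320 − (29 + 127 + 8 + 50) gives (1,2) = 106.
Column 3: 43 + 141 + 85 + (-13) + ? = 320, so (3,3) = 64.
Using column 4: 120 + 78 + 22 + 99 + ? → (3,4) = 320 − 319 = 1.
From column 5, 320 − (57 + (-20) + 134 + 36) gives (3,5) = 113.
Row 1 must total 320; the given cells sum to 326, so (1,1) = -6.
Row 3 must total 320; the given cells sum to 305, so (3,1) = 15.

15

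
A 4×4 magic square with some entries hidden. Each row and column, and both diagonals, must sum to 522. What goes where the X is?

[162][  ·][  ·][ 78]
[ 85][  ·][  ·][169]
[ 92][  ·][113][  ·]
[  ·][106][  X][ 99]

Using column 1: 162 + 85 + 92 + ? → (4,1) = 522 − 339 = 183.
Column 4 must total 522; the given cells sum to 346, so (3,4) = 176.
Main diagonal must total 522; the given cells sum to 374, so (2,2) = 148.
Row 2 needs 522; the known cells sum to 402, so (2,3) = 120.
Using row 3: 92 + 113 + 176 + ? → (3,2) = 522 − 381 = 141.
Using row 4: 183 + 106 + 99 + ? → (4,3) = 522 − 388 = 134.

134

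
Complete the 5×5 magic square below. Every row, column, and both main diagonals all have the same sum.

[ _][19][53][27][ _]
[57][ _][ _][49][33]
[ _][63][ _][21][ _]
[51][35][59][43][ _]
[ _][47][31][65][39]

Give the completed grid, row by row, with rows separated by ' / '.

45 19 53 27 61 / 57 41 25 49 33 / 29 63 37 21 55 / 51 35 59 43 17 / 23 47 31 65 39

Column 4 is already complete: 27 + 49 + 21 + 43 + 65 = 205, so that is the magic constant.
From row 4, 205 − (51 + 35 + 59 + 43) gives (4,5) = 17.
From row 5, 205 − (47 + 31 + 65 + 39) gives (5,1) = 23.
The remaining cell in column 2 is (2,2) = 205 − 164 = 41.
Row 2: 57 + 41 + 49 + 33 + ? = 205, so (2,3) = 25.
From column 3, 205 − (53 + 25 + 59 + 31) gives (3,3) = 37.
From main diagonal, 205 − (41 + 37 + 43 + 39) gives (1,1) = 45.
From anti-diagonal, 205 − (49 + 37 + 35 + 23) gives (1,5) = 61.
Column 1 needs 205; the known cells sum to 176, so (3,1) = 29.
Using column 5: 61 + 33 + 17 + 39 + ? → (3,5) = 205 − 150 = 55.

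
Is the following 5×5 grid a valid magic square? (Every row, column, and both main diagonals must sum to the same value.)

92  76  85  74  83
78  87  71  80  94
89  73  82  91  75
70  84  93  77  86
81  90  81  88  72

Row 1: 92 + 76 + 85 + 74 + 83 = 410.
Row 2: 78 + 87 + 71 + 80 + 94 = 410.
Row 3: 89 + 73 + 82 + 91 + 75 = 410.
Row 4: 70 + 84 + 93 + 77 + 86 = 410.
Row 5: 81 + 90 + 81 + 88 + 72 = 412.
Column 1: 92 + 78 + 89 + 70 + 81 = 410.
Column 2: 76 + 87 + 73 + 84 + 90 = 410.
Column 3: 85 + 71 + 82 + 93 + 81 = 412.
Column 4: 74 + 80 + 91 + 77 + 88 = 410.
Column 5: 83 + 94 + 75 + 86 + 72 = 410.
Main diagonal: 92 + 87 + 82 + 77 + 72 = 410.
Anti-diagonal: 83 + 80 + 82 + 84 + 81 = 410.

No — column 4 sums to 410 but row 5 sums to 412.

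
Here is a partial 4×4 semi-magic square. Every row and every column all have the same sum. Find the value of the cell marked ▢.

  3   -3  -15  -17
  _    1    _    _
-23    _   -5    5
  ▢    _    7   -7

-11

Row 1 is complete and sums to -32; that is the magic constant.
From row 3, -32 − (-23 + (-5) + 5) gives (3,2) = -9.
Column 2 needs -32; the known cells sum to -11, so (4,2) = -21.
Column 3: -15 + (-5) + 7 + ? = -32, so (2,3) = -19.
Using column 4: -17 + 5 + (-7) + ? → (2,4) = -32 − (-19) = -13.
Using row 2: 1 + (-19) + (-13) + ? → (2,1) = -32 − (-31) = -1.
Row 4 must total -32; the given cells sum to -21, so (4,1) = -11.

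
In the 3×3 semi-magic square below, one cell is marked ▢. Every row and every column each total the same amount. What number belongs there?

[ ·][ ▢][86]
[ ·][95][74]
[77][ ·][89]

71

Column 3 is complete and sums to 249; that is the magic constant.
The remaining cell in row 2 is (2,1) = 249 − 169 = 80.
Using row 3: 77 + 89 + ? → (3,2) = 249 − 166 = 83.
The remaining cell in column 1 is (1,1) = 249 − 157 = 92.
Using column 2: 95 + 83 + ? → (1,2) = 249 − 178 = 71.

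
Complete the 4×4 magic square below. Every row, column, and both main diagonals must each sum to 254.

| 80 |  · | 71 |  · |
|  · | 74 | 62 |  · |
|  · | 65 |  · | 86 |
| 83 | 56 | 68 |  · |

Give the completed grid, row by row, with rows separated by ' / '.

Row 4 needs 254; the known cells sum to 207, so (4,4) = 47.
Using column 2: 74 + 65 + 56 + ? → (1,2) = 254 − 195 = 59.
Column 3 needs 254; the known cells sum to 201, so (3,3) = 53.
Anti-diagonal: 62 + 65 + 83 + ? = 254, so (1,4) = 44.
From row 3, 254 − (65 + 53 + 86) gives (3,1) = 50.
Column 1 needs 254; the known cells sum to 213, so (2,1) = 41.
Column 4: 44 + 86 + 47 + ? = 254, so (2,4) = 77.

80 59 71 44 / 41 74 62 77 / 50 65 53 86 / 83 56 68 47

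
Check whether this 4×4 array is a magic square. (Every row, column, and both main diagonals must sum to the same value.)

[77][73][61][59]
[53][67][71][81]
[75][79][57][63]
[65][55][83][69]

No — row 2 sums to 272 but main diagonal sums to 270.

Row 1: 77 + 73 + 61 + 59 = 270.
Row 2: 53 + 67 + 71 + 81 = 272.
Row 3: 75 + 79 + 57 + 63 = 274.
Row 4: 65 + 55 + 83 + 69 = 272.
Column 1: 77 + 53 + 75 + 65 = 270.
Column 2: 73 + 67 + 79 + 55 = 274.
Column 3: 61 + 71 + 57 + 83 = 272.
Column 4: 59 + 81 + 63 + 69 = 272.
Main diagonal: 77 + 67 + 57 + 69 = 270.
Anti-diagonal: 59 + 71 + 79 + 65 = 274.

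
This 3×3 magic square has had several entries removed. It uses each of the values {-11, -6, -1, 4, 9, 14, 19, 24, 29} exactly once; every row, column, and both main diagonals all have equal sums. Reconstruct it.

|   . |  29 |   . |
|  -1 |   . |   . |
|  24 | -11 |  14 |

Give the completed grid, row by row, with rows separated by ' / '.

The 9 entries sum to 81, so each line sums to 81/3 = 27.
Column 1 must total 27; the given cells sum to 23, so (1,1) = 4.
Column 2 must total 27; the given cells sum to 18, so (2,2) = 9.
Anti-diagonal needs 27; the known cells sum to 33, so (1,3) = -6.
Row 2 must total 27; the given cells sum to 8, so (2,3) = 19.

4 29 -6 / -1 9 19 / 24 -11 14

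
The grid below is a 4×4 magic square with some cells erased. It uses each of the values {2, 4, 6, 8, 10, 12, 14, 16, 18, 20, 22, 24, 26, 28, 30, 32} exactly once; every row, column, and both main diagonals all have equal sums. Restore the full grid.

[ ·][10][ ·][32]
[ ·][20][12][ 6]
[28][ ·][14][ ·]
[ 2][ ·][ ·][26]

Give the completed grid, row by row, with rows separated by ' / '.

8 10 18 32 / 30 20 12 6 / 28 22 14 4 / 2 16 24 26

The 16 entries sum to 272, so each line sums to 272/4 = 68.
Row 2 needs 68; the known cells sum to 38, so (2,1) = 30.
Using column 1: 30 + 28 + 2 + ? → (1,1) = 68 − 60 = 8.
The remaining cell in column 4 is (3,4) = 68 − 64 = 4.
Anti-diagonal must total 68; the given cells sum to 46, so (3,2) = 22.
Using row 1: 8 + 10 + 32 + ? → (1,3) = 68 − 50 = 18.
Column 2 must total 68; the given cells sum to 52, so (4,2) = 16.
The remaining cell in column 3 is (4,3) = 68 − 44 = 24.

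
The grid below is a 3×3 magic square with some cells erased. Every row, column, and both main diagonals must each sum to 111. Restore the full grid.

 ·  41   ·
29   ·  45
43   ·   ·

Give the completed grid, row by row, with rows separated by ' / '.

Row 2 needs 111; the known cells sum to 74, so (2,2) = 37.
Column 1 must total 111; the given cells sum to 72, so (1,1) = 39.
Using column 2: 41 + 37 + ? → (3,2) = 111 − 78 = 33.
The remaining cell in main diagonal is (3,3) = 111 − 76 = 35.
Using anti-diagonal: 37 + 43 + ? → (1,3) = 111 − 80 = 31.

39 41 31 / 29 37 45 / 43 33 35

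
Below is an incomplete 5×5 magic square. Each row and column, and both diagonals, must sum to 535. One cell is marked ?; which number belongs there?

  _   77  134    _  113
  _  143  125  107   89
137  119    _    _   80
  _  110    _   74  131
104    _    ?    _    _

The remaining cell in row 2 is (2,1) = 535 − 464 = 71.
Column 2 must total 535; the given cells sum to 449, so (5,2) = 86.
Using column 5: 113 + 89 + 80 + 131 + ? → (5,5) = 535 − 413 = 122.
From anti-diagonal, 535 − (113 + 107 + 110 + 104) gives (3,3) = 101.
From row 3, 535 − (137 + 119 + 101 + 80) gives (3,4) = 98.
From main diagonal, 535 − (143 + 101 + 74 + 122) gives (1,1) = 95.
From row 1, 535 − (95 + 77 + 134 + 113) gives (1,4) = 116.
Column 1 must total 535; the given cells sum to 407, so (4,1) = 128.
From column 4, 535 − (116 + 107 + 98 + 74) gives (5,4) = 140.
The remaining cell in row 4 is (4,3) = 535 − 443 = 92.
From row 5, 535 − (104 + 86 + 140 + 122) gives (5,3) = 83.

83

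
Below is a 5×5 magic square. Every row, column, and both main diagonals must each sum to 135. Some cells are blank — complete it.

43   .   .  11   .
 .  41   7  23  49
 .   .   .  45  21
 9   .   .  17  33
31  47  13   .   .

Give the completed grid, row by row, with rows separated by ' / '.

43 19 35 11 27 / 15 41 7 23 49 / 37 3 29 45 21 / 9 25 51 17 33 / 31 47 13 39 5

Using row 2: 41 + 7 + 23 + 49 + ? → (2,1) = 135 − 120 = 15.
Column 1 must total 135; the given cells sum to 98, so (3,1) = 37.
Column 4 needs 135; the known cells sum to 96, so (5,4) = 39.
From row 5, 135 − (31 + 47 + 13 + 39) gives (5,5) = 5.
Column 5 must total 135; the given cells sum to 108, so (1,5) = 27.
The remaining cell in main diagonal is (3,3) = 135 − 106 = 29.
Anti-diagonal needs 135; the known cells sum to 110, so (4,2) = 25.
Row 3 needs 135; the known cells sum to 132, so (3,2) = 3.
Using row 4: 9 + 25 + 17 + 33 + ? → (4,3) = 135 − 84 = 51.
The remaining cell in column 2 is (1,2) = 135 − 116 = 19.
Column 3 must total 135; the given cells sum to 100, so (1,3) = 35.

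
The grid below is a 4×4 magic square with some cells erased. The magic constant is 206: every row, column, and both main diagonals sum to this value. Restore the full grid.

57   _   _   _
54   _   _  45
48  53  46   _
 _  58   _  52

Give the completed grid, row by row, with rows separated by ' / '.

57 44 55 50 / 54 51 56 45 / 48 53 46 59 / 47 58 49 52

The remaining cell in row 3 is (3,4) = 206 − 147 = 59.
The remaining cell in column 1 is (4,1) = 206 − 159 = 47.
The remaining cell in column 4 is (1,4) = 206 − 156 = 50.
The remaining cell in main diagonal is (2,2) = 206 − 155 = 51.
Anti-diagonal needs 206; the known cells sum to 150, so (2,3) = 56.
Row 4 must total 206; the given cells sum to 157, so (4,3) = 49.
The remaining cell in column 2 is (1,2) = 206 − 162 = 44.
Column 3: 56 + 46 + 49 + ? = 206, so (1,3) = 55.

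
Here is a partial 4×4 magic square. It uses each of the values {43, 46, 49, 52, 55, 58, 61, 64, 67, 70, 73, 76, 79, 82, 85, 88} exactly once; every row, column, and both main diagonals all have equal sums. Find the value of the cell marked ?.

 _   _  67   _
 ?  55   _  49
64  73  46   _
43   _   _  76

70

The 16 entries sum to 1048, so each line sums to 1048/4 = 262.
Row 3 must total 262; the given cells sum to 183, so (3,4) = 79.
The remaining cell in column 4 is (1,4) = 262 − 204 = 58.
Using main diagonal: 55 + 46 + 76 + ? → (1,1) = 262 − 177 = 85.
Anti-diagonal must total 262; the given cells sum to 174, so (2,3) = 88.
Row 1: 85 + 67 + 58 + ? = 262, so (1,2) = 52.
Row 2 needs 262; the known cells sum to 192, so (2,1) = 70.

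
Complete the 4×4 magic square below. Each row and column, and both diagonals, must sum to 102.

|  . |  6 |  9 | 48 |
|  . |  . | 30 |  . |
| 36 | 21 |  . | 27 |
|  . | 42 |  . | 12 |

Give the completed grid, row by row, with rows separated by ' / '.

Row 1: 6 + 9 + 48 + ? = 102, so (1,1) = 39.
Row 3: 36 + 21 + 27 + ? = 102, so (3,3) = 18.
The remaining cell in column 2 is (2,2) = 102 − 69 = 33.
Using column 3: 9 + 30 + 18 + ? → (4,3) = 102 − 57 = 45.
The remaining cell in column 4 is (2,4) = 102 − 87 = 15.
Using anti-diagonal: 48 + 30 + 21 + ? → (4,1) = 102 − 99 = 3.
Row 2 must total 102; the given cells sum to 78, so (2,1) = 24.

39 6 9 48 / 24 33 30 15 / 36 21 18 27 / 3 42 45 12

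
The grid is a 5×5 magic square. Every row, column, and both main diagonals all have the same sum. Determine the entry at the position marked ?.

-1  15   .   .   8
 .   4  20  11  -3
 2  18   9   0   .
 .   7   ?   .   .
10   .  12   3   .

-2

Anti-diagonal is complete and sums to 45; that is the magic constant.
Row 2 must total 45; the given cells sum to 32, so (2,1) = 13.
Using row 3: 2 + 18 + 9 + 0 + ? → (3,5) = 45 − 29 = 16.
Column 1: -1 + 13 + 2 + 10 + ? = 45, so (4,1) = 21.
Column 2: 15 + 4 + 18 + 7 + ? = 45, so (5,2) = 1.
Using row 5: 10 + 1 + 12 + 3 + ? → (5,5) = 45 − 26 = 19.
From column 5, 45 − (8 + (-3) + 16 + 19) gives (4,5) = 5.
From main diagonal, 45 − (-1 + 4 + 9 + 19) gives (4,4) = 14.
Row 4 must total 45; the given cells sum to 47, so (4,3) = -2.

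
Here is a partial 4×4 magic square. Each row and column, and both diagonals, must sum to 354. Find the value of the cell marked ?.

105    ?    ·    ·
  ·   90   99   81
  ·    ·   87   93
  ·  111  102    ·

75

The remaining cell in row 2 is (2,1) = 354 − 270 = 84.
Using column 3: 99 + 87 + 102 + ? → (1,3) = 354 − 288 = 66.
Main diagonal: 105 + 90 + 87 + ? = 354, so (4,4) = 72.
The remaining cell in row 4 is (4,1) = 354 − 285 = 69.
Column 1: 105 + 84 + 69 + ? = 354, so (3,1) = 96.
The remaining cell in column 4 is (1,4) = 354 − 246 = 108.
Using anti-diagonal: 108 + 99 + 69 + ? → (3,2) = 354 − 276 = 78.
Using row 1: 105 + 66 + 108 + ? → (1,2) = 354 − 279 = 75.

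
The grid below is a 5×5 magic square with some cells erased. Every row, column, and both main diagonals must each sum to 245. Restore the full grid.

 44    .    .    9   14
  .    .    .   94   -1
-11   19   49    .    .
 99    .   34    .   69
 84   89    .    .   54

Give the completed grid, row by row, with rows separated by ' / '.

Using column 1: 44 + (-11) + 99 + 84 + ? → (2,1) = 245 − 216 = 29.
Using column 5: 14 + (-1) + 69 + 54 + ? → (3,5) = 245 − 136 = 109.
Anti-diagonal must total 245; the given cells sum to 241, so (4,2) = 4.
Row 3 must total 245; the given cells sum to 166, so (3,4) = 79.
Using row 4: 99 + 4 + 34 + 69 + ? → (4,4) = 245 − 206 = 39.
From column 4, 245 − (9 + 94 + 79 + 39) gives (5,4) = 24.
From main diagonal, 245 − (44 + 49 + 39 + 54) gives (2,2) = 59.
Row 2 needs 245; the known cells sum to 181, so (2,3) = 64.
Row 5 must total 245; the given cells sum to 251, so (5,3) = -6.
Column 2 needs 245; the known cells sum to 171, so (1,2) = 74.
Column 3 must total 245; the given cells sum to 141, so (1,3) = 104.

44 74 104 9 14 / 29 59 64 94 -1 / -11 19 49 79 109 / 99 4 34 39 69 / 84 89 -6 24 54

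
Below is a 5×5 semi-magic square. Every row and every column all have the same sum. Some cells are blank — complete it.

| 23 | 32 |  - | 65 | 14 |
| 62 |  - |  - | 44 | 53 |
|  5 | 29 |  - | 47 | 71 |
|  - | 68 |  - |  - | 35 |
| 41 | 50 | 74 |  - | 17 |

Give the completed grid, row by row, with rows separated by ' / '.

23 32 56 65 14 / 62 11 20 44 53 / 5 29 38 47 71 / 59 68 2 26 35 / 41 50 74 8 17

Column 5 is already complete: 14 + 53 + 71 + 35 + 17 = 190, so that is the magic constant.
Row 1: 23 + 32 + 65 + 14 + ? = 190, so (1,3) = 56.
Row 3 must total 190; the given cells sum to 152, so (3,3) = 38.
Row 5 must total 190; the given cells sum to 182, so (5,4) = 8.
Using column 1: 23 + 62 + 5 + 41 + ? → (4,1) = 190 − 131 = 59.
Using column 2: 32 + 29 + 68 + 50 + ? → (2,2) = 190 − 179 = 11.
From column 4, 190 − (65 + 44 + 47 + 8) gives (4,4) = 26.
Row 2 must total 190; the given cells sum to 170, so (2,3) = 20.
Using row 4: 59 + 68 + 26 + 35 + ? → (4,3) = 190 − 188 = 2.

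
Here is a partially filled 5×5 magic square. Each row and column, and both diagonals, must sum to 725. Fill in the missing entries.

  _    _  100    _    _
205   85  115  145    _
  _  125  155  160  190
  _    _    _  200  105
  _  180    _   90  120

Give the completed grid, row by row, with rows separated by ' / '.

From row 2, 725 − (205 + 85 + 115 + 145) gives (2,5) = 175.
Row 3 needs 725; the known cells sum to 630, so (3,1) = 95.
Column 4 must total 725; the given cells sum to 595, so (1,4) = 130.
Column 5 must total 725; the given cells sum to 590, so (1,5) = 135.
Using main diagonal: 85 + 155 + 200 + 120 + ? → (1,1) = 725 − 560 = 165.
Row 1 needs 725; the known cells sum to 530, so (1,2) = 195.
From column 2, 725 − (195 + 85 + 125 + 180) gives (4,2) = 140.
Anti-diagonal: 135 + 145 + 155 + 140 + ? = 725, so (5,1) = 150.
Row 5 needs 725; the known cells sum to 540, so (5,3) = 185.
Column 1: 165 + 205 + 95 + 150 + ? = 725, so (4,1) = 110.
Column 3 must total 725; the given cells sum to 555, so (4,3) = 170.

165 195 100 130 135 / 205 85 115 145 175 / 95 125 155 160 190 / 110 140 170 200 105 / 150 180 185 90 120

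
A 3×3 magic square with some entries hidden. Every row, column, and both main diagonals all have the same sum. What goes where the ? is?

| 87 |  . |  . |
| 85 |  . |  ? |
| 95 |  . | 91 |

93

Column 1 is complete and sums to 267; that is the magic constant.
The remaining cell in row 3 is (3,2) = 267 − 186 = 81.
Main diagonal needs 267; the known cells sum to 178, so (2,2) = 89.
Anti-diagonal must total 267; the given cells sum to 184, so (1,3) = 83.
From row 1, 267 − (87 + 83) gives (1,2) = 97.
Row 2: 85 + 89 + ? = 267, so (2,3) = 93.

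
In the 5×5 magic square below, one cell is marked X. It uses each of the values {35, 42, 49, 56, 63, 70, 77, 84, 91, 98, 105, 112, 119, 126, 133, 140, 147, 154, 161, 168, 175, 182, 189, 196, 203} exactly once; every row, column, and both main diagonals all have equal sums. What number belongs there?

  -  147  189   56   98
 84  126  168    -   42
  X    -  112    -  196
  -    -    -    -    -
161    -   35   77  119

The 25 entries sum to 2975, so each line sums to 2975/5 = 595.
The remaining cell in row 1 is (1,1) = 595 − 490 = 105.
Row 2 must total 595; the given cells sum to 420, so (2,4) = 175.
From row 5, 595 − (161 + 35 + 77 + 119) gives (5,2) = 203.
Column 3: 189 + 168 + 112 + 35 + ? = 595, so (4,3) = 91.
Using column 5: 98 + 42 + 196 + 119 + ? → (4,5) = 595 − 455 = 140.
The remaining cell in main diagonal is (4,4) = 595 − 462 = 133.
Anti-diagonal must total 595; the given cells sum to 546, so (4,2) = 49.
Row 4 needs 595; the known cells sum to 413, so (4,1) = 182.
Column 1 must total 595; the given cells sum to 532, so (3,1) = 63.

63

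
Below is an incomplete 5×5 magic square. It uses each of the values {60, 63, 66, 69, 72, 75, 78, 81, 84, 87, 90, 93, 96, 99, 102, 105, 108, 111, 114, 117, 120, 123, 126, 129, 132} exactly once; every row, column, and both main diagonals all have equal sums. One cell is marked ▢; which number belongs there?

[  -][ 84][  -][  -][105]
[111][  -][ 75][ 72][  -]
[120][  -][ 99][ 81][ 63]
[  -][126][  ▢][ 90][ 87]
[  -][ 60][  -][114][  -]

108

The 25 entries sum to 2400, so each line sums to 2400/5 = 480.
From row 3, 480 − (120 + 99 + 81 + 63) gives (3,2) = 117.
Column 2 needs 480; the known cells sum to 387, so (2,2) = 93.
Column 4 must total 480; the given cells sum to 357, so (1,4) = 123.
Anti-diagonal needs 480; the known cells sum to 402, so (5,1) = 78.
Row 2 needs 480; the known cells sum to 351, so (2,5) = 129.
Column 5: 105 + 129 + 63 + 87 + ? = 480, so (5,5) = 96.
Main diagonal: 93 + 99 + 90 + 96 + ? = 480, so (1,1) = 102.
Row 1 needs 480; the known cells sum to 414, so (1,3) = 66.
Row 5 must total 480; the given cells sum to 348, so (5,3) = 132.
Using column 1: 102 + 111 + 120 + 78 + ? → (4,1) = 480 − 411 = 69.
The remaining cell in column 3 is (4,3) = 480 − 372 = 108.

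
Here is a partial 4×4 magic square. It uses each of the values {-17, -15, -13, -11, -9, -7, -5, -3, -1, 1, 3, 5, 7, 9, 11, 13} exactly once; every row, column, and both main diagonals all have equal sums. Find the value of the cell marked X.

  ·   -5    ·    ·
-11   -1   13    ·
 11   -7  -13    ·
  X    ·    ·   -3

-17

The 16 entries sum to -32, so each line sums to -32/4 = -8.
Using row 2: -11 + (-1) + 13 + ? → (2,4) = -8 − 1 = -9.
Using row 3: 11 + (-7) + (-13) + ? → (3,4) = -8 − (-9) = 1.
The remaining cell in column 2 is (4,2) = -8 − (-13) = 5.
The remaining cell in column 4 is (1,4) = -8 − (-11) = 3.
Main diagonal: -1 + (-13) + (-3) + ? = -8, so (1,1) = 9.
Anti-diagonal must total -8; the given cells sum to 9, so (4,1) = -17.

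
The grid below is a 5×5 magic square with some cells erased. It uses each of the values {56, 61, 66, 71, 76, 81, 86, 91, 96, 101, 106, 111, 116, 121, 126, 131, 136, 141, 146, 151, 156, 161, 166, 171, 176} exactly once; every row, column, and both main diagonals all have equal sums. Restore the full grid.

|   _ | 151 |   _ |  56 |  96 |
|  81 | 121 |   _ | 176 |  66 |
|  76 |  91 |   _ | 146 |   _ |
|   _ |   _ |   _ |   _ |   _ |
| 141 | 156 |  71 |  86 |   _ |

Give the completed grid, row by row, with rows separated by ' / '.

111 151 166 56 96 / 81 121 136 176 66 / 76 91 106 146 161 / 171 61 101 116 131 / 141 156 71 86 126

The 25 entries sum to 2900, so each line sums to 2900/5 = 580.
Row 2 must total 580; the given cells sum to 444, so (2,3) = 136.
From row 5, 580 − (141 + 156 + 71 + 86) gives (5,5) = 126.
The remaining cell in column 2 is (4,2) = 580 − 519 = 61.
The remaining cell in column 4 is (4,4) = 580 − 464 = 116.
Anti-diagonal must total 580; the given cells sum to 474, so (3,3) = 106.
Using row 3: 76 + 91 + 106 + 146 + ? → (3,5) = 580 − 419 = 161.
Column 5: 96 + 66 + 161 + 126 + ? = 580, so (4,5) = 131.
Main diagonal must total 580; the given cells sum to 469, so (1,1) = 111.
The remaining cell in row 1 is (1,3) = 580 − 414 = 166.
Column 1 must total 580; the given cells sum to 409, so (4,1) = 171.
Column 3 must total 580; the given cells sum to 479, so (4,3) = 101.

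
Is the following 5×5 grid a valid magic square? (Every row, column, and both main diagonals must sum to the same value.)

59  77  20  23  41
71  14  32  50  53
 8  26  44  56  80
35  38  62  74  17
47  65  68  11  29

No — column 4 sums to 214 but row 1 sums to 220.

Row 1: 59 + 77 + 20 + 23 + 41 = 220.
Row 2: 71 + 14 + 32 + 50 + 53 = 220.
Row 3: 8 + 26 + 44 + 56 + 80 = 214.
Row 4: 35 + 38 + 62 + 74 + 17 = 226.
Row 5: 47 + 65 + 68 + 11 + 29 = 220.
Column 1: 59 + 71 + 8 + 35 + 47 = 220.
Column 2: 77 + 14 + 26 + 38 + 65 = 220.
Column 3: 20 + 32 + 44 + 62 + 68 = 226.
Column 4: 23 + 50 + 56 + 74 + 11 = 214.
Column 5: 41 + 53 + 80 + 17 + 29 = 220.
Main diagonal: 59 + 14 + 44 + 74 + 29 = 220.
Anti-diagonal: 41 + 50 + 44 + 38 + 47 = 220.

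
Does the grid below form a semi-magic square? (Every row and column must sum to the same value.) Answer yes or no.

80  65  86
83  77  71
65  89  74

No — column 1 sums to 228 but row 1 sums to 231.

Row 1: 80 + 65 + 86 = 231.
Row 2: 83 + 77 + 71 = 231.
Row 3: 65 + 89 + 74 = 228.
Column 1: 80 + 83 + 65 = 228.
Column 2: 65 + 77 + 89 = 231.
Column 3: 86 + 71 + 74 = 231.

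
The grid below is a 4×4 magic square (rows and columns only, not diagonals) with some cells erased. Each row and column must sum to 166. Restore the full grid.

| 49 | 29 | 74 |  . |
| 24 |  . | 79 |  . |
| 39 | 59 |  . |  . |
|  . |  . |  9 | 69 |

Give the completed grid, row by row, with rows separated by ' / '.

Using row 1: 49 + 29 + 74 + ? → (1,4) = 166 − 152 = 14.
Using column 1: 49 + 24 + 39 + ? → (4,1) = 166 − 112 = 54.
Using column 3: 74 + 79 + 9 + ? → (3,3) = 166 − 162 = 4.
The remaining cell in row 3 is (3,4) = 166 − 102 = 64.
Using row 4: 54 + 9 + 69 + ? → (4,2) = 166 − 132 = 34.
Using column 2: 29 + 59 + 34 + ? → (2,2) = 166 − 122 = 44.
Column 4 needs 166; the known cells sum to 147, so (2,4) = 19.

49 29 74 14 / 24 44 79 19 / 39 59 4 64 / 54 34 9 69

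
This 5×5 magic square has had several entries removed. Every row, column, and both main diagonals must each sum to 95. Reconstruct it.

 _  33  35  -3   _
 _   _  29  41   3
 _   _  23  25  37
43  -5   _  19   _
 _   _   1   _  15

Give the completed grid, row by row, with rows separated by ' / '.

Using column 3: 35 + 29 + 23 + 1 + ? → (4,3) = 95 − 88 = 7.
Column 4 needs 95; the known cells sum to 82, so (5,4) = 13.
Using row 4: 43 + (-5) + 7 + 19 + ? → (4,5) = 95 − 64 = 31.
Column 5: 3 + 37 + 31 + 15 + ? = 95, so (1,5) = 9.
The remaining cell in anti-diagonal is (5,1) = 95 − 68 = 27.
The remaining cell in row 1 is (1,1) = 95 − 74 = 21.
From row 5, 95 − (27 + 1 + 13 + 15) gives (5,2) = 39.
Main diagonal must total 95; the given cells sum to 78, so (2,2) = 17.
Using row 2: 17 + 29 + 41 + 3 + ? → (2,1) = 95 − 90 = 5.
Column 1 needs 95; the known cells sum to 96, so (3,1) = -1.
Column 2 must total 95; the given cells sum to 84, so (3,2) = 11.

21 33 35 -3 9 / 5 17 29 41 3 / -1 11 23 25 37 / 43 -5 7 19 31 / 27 39 1 13 15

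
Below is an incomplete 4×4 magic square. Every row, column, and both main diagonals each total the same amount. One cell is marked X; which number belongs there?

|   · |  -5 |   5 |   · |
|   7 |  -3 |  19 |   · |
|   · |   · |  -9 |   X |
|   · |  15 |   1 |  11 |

Column 3 is complete and sums to 16; that is the magic constant.
Row 2 needs 16; the known cells sum to 23, so (2,4) = -7.
From row 4, 16 − (15 + 1 + 11) gives (4,1) = -11.
Using column 2: -5 + (-3) + 15 + ? → (3,2) = 16 − 7 = 9.
From main diagonal, 16 − (-3 + (-9) + 11) gives (1,1) = 17.
The remaining cell in anti-diagonal is (1,4) = 16 − 17 = -1.
Column 1 must total 16; the given cells sum to 13, so (3,1) = 3.
Using column 4: -1 + (-7) + 11 + ? → (3,4) = 16 − 3 = 13.

13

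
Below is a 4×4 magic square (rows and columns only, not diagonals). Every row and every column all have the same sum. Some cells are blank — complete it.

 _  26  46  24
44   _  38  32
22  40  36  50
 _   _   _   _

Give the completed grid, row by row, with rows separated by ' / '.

Row 3 is already complete: 22 + 40 + 36 + 50 = 148, so that is the magic constant.
Using row 1: 26 + 46 + 24 + ? → (1,1) = 148 − 96 = 52.
Using row 2: 44 + 38 + 32 + ? → (2,2) = 148 − 114 = 34.
Column 1: 52 + 44 + 22 + ? = 148, so (4,1) = 30.
The remaining cell in column 2 is (4,2) = 148 − 100 = 48.
Column 3: 46 + 38 + 36 + ? = 148, so (4,3) = 28.
Column 4 must total 148; the given cells sum to 106, so (4,4) = 42.

52 26 46 24 / 44 34 38 32 / 22 40 36 50 / 30 48 28 42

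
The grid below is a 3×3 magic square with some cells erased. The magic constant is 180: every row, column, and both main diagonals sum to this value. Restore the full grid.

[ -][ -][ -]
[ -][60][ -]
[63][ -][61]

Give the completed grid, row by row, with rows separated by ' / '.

Using row 3: 63 + 61 + ? → (3,2) = 180 − 124 = 56.
Column 2 needs 180; the known cells sum to 116, so (1,2) = 64.
The remaining cell in main diagonal is (1,1) = 180 − 121 = 59.
Anti-diagonal must total 180; the given cells sum to 123, so (1,3) = 57.
Column 1 must total 180; the given cells sum to 122, so (2,1) = 58.
Using column 3: 57 + 61 + ? → (2,3) = 180 − 118 = 62.

59 64 57 / 58 60 62 / 63 56 61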